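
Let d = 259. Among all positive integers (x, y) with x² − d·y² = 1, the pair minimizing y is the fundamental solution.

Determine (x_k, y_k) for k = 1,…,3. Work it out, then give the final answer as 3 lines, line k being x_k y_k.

847225 52644
1435580401249 89202625800
2432519210895520825 151149389286757356

√259 = [16; 10,1,2,3,4,3,2,1,10,32, …], period ℓ=10 (even) → k=9
step 0: (16, 1)  from 16·(1,0) + (0,1)
…
step 2: (177, 11)  from 1·(161,10) + (16,1)
…
step 4: (1722, 107)  from 3·(515,32) + (177,11)
step 5: (7403, 460)  from 4·(1722,107) + (515,32)
step 6: (23931, 1487)  from 3·(7403,460) + (1722,107)
step 7: (55265, 3434)  from 2·(23931,1487) + (7403,460)
step 8: (79196, 4921)  from 1·(55265,3434) + (23931,1487)
step 9: (847225, 52644)  from 10·(79196,4921) + (55265,3434)
(x₁, y₁) = (847225, 52644);  847225² − 259·52644² = 1 ✓
n=2: (847225,52644)∘(847225,52644) = (847225·847225+259·52644·52644, 847225·52644+52644·847225) = (1435580401249,89202625800)
n=3: (1435580401249,89202625800)∘(847225,52644) = (847225·1435580401249+259·52644·89202625800, 847225·89202625800+52644·1435580401249) = (2432519210895520825,151149389286757356)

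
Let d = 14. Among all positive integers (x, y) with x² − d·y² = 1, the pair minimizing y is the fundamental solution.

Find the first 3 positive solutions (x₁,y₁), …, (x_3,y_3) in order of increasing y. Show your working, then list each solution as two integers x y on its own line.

15 4
449 120
13455 3596

d=14: √d = [3; 1,2,1,6] (ℓ=4, even), read p_3/q_3
a_0=3:  p_0=3·1+0=3,  q_0=3·0+1=1
a_1=1:  p_1=1·3+1=4,  q_1=1·1+0=1
a_2=2:  p_2=2·4+3=11,  q_2=2·1+1=3
a_3=1:  p_3=1·11+4=15,  q_3=1·3+1=4
fundamental: x₁=15, y₁=4  (since 225 − 14·16 = 1)
(15+4√14)^2 = 449 + 120√14
(15+4√14)^3 = 13455 + 3596√14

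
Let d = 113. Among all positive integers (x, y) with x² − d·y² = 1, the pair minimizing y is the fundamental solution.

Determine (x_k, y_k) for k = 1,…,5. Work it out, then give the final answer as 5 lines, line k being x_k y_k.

1204353 113296
2900932297217 272896754976
6987493029899166849 657328051091107760
16830816386073401651890177 1583310020631184911403584
40540488414026331506287881514113 3813728346553801555156190094544

√113 → a₀=10, period (1,1,1,2,2,1,1,1,20); ℓ=9 odd so k=17
step 0: (10, 1)  from 10·(1,0) + (0,1)
step 1: (11, 1)  from 1·(10,1) + (1,0)
…
step 3: (32, 3)  from 1·(21,2) + (11,1)
…
step 6: (287, 27)  from 1·(202,19) + (85,8)
step 7: (489, 46)  from 1·(287,27) + (202,19)
step 8: (776, 73)  from 1·(489,46) + (287,27)
step 9: (16009, 1506)  from 20·(776,73) + (489,46)
…
step 12: (49579, 4664)  from 1·(32794,3085) + (16785,1579)
step 13: (131952, 12413)  from 2·(49579,4664) + (32794,3085)
…
step 15: (445435, 41903)  from 1·(313483,29490) + (131952,12413)
step 16: (758918, 71393)  from 1·(445435,41903) + (313483,29490)
step 17: (1204353, 113296)  from 1·(758918,71393) + (445435,41903)
(x₁, y₁) = (1204353, 113296);  1204353² − 113·113296² = 1 ✓
(x_2, y_2) = (1204353·1204353 + 113·113296·113296, 1204353·113296 + 113296·1204353) = (2900932297217, 272896754976)
(x_3, y_3) = (1204353·2900932297217 + 113·113296·272896754976, 1204353·272896754976 + 113296·2900932297217) = (6987493029899166849, 657328051091107760)
(x_4, y_4) = (1204353·6987493029899166849 + 113·113296·657328051091107760, 1204353·657328051091107760 + 113296·6987493029899166849) = (16830816386073401651890177, 1583310020631184911403584)
(x_5, y_5) = (1204353·16830816386073401651890177 + 113·113296·1583310020631184911403584, 1204353·1583310020631184911403584 + 113296·16830816386073401651890177) = (40540488414026331506287881514113, 3813728346553801555156190094544)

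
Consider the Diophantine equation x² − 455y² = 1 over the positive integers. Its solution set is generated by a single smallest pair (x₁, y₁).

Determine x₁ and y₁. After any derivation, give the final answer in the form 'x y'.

64 3

d=455: √d = [21; 3,42] (ℓ=2, even), read p_1/q_1
k=0  a_k=21  p_k/q_k = 21/1
k=1  a_k=3  p_k/q_k = 64/3
(x₁, y₁) = (64, 3);  64² − 455·3² = 1 ✓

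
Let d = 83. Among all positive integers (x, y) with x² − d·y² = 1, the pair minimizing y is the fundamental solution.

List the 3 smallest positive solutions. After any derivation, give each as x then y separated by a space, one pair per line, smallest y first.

82 9
13447 1476
2205226 242055

d=83: √d = [9; 9,18] (ℓ=2, even), read p_1/q_1
k=0  a_k=9  p_k/q_k = 9/1
k=1  a_k=9  p_k/q_k = 82/9
(x₁, y₁) = (82, 9);  82² − 83·9² = 1 ✓
n=2: (82,9)∘(82,9) = (82·82+83·9·9, 82·9+9·82) = (13447,1476)
n=3: (13447,1476)∘(82,9) = (82·13447+83·9·1476, 82·1476+9·13447) = (2205226,242055)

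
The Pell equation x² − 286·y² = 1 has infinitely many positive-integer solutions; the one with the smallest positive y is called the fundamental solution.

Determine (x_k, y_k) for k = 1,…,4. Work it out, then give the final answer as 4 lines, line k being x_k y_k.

√286 = [16; 1,10,3,3,2,3,3,10,1,32, …], period ℓ=10 (even) → k=9
a_0=16:  p_0=16·1+0=16,  q_0=16·0+1=1
…
a_3=3:  p_3=3·186+17=575,  q_3=3·11+1=34
a_4=3:  p_4=3·575+186=1911,  q_4=3·34+11=113
…
a_8=10:  p_8=10·49703+15102=512132,  q_8=10·2939+893=30283
a_9=1:  p_9=1·512132+49703=561835,  q_9=1·30283+2939=33222
fundamental: x₁=561835, y₁=33222  (since 315658567225 − 286·1103701284 = 1)
(x_2, y_2) = (561835·561835 + 286·33222·33222, 561835·33222 + 33222·561835) = (631317134449, 37330564740)
(x_3, y_3) = (561835·631317134449 + 286·33222·37330564740, 561835·37330564740 + 33222·631317134449) = (709392124465745995, 41947235681362578)
(x_4, y_4) = (561835·709392124465745995 + 286·33222·41947235681362578, 561835·41947235681362578 + 33222·709392124465745995) = (797122648497793485067201, 47134850318039357456520)

561835 33222
631317134449 37330564740
709392124465745995 41947235681362578
797122648497793485067201 47134850318039357456520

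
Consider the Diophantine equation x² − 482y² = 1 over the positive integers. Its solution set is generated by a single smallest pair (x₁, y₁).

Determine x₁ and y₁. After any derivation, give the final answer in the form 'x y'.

√482 → a₀=21, period (1,20,1,42); ℓ=4 even so k=3
a_0=21:  p_0=21·1+0=21,  q_0=21·0+1=1
a_1=1:  p_1=1·21+1=22,  q_1=1·1+0=1
a_2=20:  p_2=20·22+21=461,  q_2=20·1+1=21
a_3=1:  p_3=1·461+22=483,  q_3=1·21+1=22
(x₁, y₁) = (483, 22);  483² − 482·22² = 1 ✓

483 22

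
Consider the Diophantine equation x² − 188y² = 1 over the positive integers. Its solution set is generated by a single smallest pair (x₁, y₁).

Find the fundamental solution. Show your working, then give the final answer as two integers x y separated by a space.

[13; 1,2,2,6,2,2,1,26] for √188; ℓ=8 ⇒ convergent index 7
step 0: (13, 1)  from 13·(1,0) + (0,1)
step 1: (14, 1)  from 1·(13,1) + (1,0)
…
step 3: (96, 7)  from 2·(41,3) + (14,1)
step 4: (617, 45)  from 6·(96,7) + (41,3)
step 5: (1330, 97)  from 2·(617,45) + (96,7)
step 6: (3277, 239)  from 2·(1330,97) + (617,45)
step 7: (4607, 336)  from 1·(3277,239) + (1330,97)
(x₁, y₁) = (4607, 336);  4607² − 188·336² = 1 ✓

4607 336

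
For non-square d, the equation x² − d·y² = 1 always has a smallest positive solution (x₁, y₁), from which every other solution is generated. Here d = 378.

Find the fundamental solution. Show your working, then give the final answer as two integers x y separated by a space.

8749 450

[19; 2,3,1,4,1,3,2,38] for √378; ℓ=8 ⇒ convergent index 7
i=0: a=19 ⇒ p=19, q=1
…
i=3: a=1 ⇒ p=175, q=9
…
i=5: a=1 ⇒ p=1011, q=52
i=6: a=3 ⇒ p=3869, q=199
i=7: a=2 ⇒ p=8749, q=450
(x₁, y₁) = (8749, 450);  8749² − 378·450² = 1 ✓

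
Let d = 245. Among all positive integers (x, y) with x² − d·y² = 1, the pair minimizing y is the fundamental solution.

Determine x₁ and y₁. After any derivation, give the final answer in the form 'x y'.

√245 → a₀=15, period (1,1,1,7,6,7,1,1,1,30); ℓ=10 even so k=9
a_0=15:  p_0=15·1+0=15,  q_0=15·0+1=1
…
a_2=1:  p_2=1·16+15=31,  q_2=1·1+1=2
…
a_5=6:  p_5=6·360+47=2207,  q_5=6·23+3=141
a_6=7:  p_6=7·2207+360=15809,  q_6=7·141+23=1010
a_7=1:  p_7=1·15809+2207=18016,  q_7=1·1010+141=1151
a_8=1:  p_8=1·18016+15809=33825,  q_8=1·1151+1010=2161
a_9=1:  p_9=1·33825+18016=51841,  q_9=1·2161+1151=3312
(x₁, y₁) = (51841, 3312);  51841² − 245·3312² = 1 ✓

51841 3312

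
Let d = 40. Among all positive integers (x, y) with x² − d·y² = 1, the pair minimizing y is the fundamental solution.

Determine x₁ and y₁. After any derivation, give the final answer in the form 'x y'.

d=40: √d = [6; 3,12] (ℓ=2, even), read p_1/q_1
i=0: a=6 ⇒ p=6, q=1
i=1: a=3 ⇒ p=19, q=3
(x₁, y₁) = (19, 3);  19² − 40·3² = 1 ✓

19 3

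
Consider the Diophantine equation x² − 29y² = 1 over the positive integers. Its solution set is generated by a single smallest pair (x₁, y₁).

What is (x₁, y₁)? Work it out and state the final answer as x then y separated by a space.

9801 1820

[5; 2,1,1,2,10] for √29; ℓ=5 ⇒ convergent index 9
step 0: (5, 1)  from 5·(1,0) + (0,1)
…
step 3: (27, 5)  from 1·(16,3) + (11,2)
step 4: (70, 13)  from 2·(27,5) + (16,3)
step 5: (727, 135)  from 10·(70,13) + (27,5)
step 6: (1524, 283)  from 2·(727,135) + (70,13)
…
step 8: (3775, 701)  from 1·(2251,418) + (1524,283)
step 9: (9801, 1820)  from 2·(3775,701) + (2251,418)
fundamental: x₁=9801, y₁=1820  (since 96059601 − 29·3312400 = 1)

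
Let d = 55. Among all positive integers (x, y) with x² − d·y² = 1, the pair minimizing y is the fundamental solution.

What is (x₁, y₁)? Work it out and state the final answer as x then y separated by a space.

89 12

d=55: √d = [7; 2,2,2,14] (ℓ=4, even), read p_3/q_3
k=0  a_k=7  p_k/q_k = 7/1
…
k=2  a_k=2  p_k/q_k = 37/5
k=3  a_k=2  p_k/q_k = 89/12
→ (89, 12).  Check: 89²=7921, 55·12²=7920, difference 1.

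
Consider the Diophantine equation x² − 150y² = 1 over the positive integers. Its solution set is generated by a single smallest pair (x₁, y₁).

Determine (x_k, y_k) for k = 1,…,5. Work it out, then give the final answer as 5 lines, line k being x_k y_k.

[12; 4,24] for √150; ℓ=2 ⇒ convergent index 1
i=0: a=12 ⇒ p=12, q=1
i=1: a=4 ⇒ p=49, q=4
(x₁, y₁) = (49, 4);  49² − 150·4² = 1 ✓
k=2:  x_2 = 49·49+150·4·4 = 4801,  y_2 = 49·4+4·49 = 392
k=3:  x_3 = 49·4801+150·4·392 = 470449,  y_3 = 49·392+4·4801 = 38412
k=4:  x_4 = 49·470449+150·4·38412 = 46099201,  y_4 = 49·38412+4·470449 = 3763984
k=5:  x_5 = 49·46099201+150·4·3763984 = 4517251249,  y_5 = 49·3763984+4·46099201 = 368832020

49 4
4801 392
470449 38412
46099201 3763984
4517251249 368832020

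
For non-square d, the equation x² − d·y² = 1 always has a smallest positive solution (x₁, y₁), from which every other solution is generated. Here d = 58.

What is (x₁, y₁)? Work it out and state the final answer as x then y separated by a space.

√58 = [7; 1,1,1,1,1,1,14, …], period ℓ=7 (odd) → k=13
step 0: (7, 1)  from 7·(1,0) + (0,1)
step 1: (8, 1)  from 1·(7,1) + (1,0)
step 2: (15, 2)  from 1·(8,1) + (7,1)
…
step 5: (61, 8)  from 1·(38,5) + (23,3)
step 6: (99, 13)  from 1·(61,8) + (38,5)
step 7: (1447, 190)  from 14·(99,13) + (61,8)
step 8: (1546, 203)  from 1·(1447,190) + (99,13)
…
step 12: (12071, 1585)  from 1·(7532,989) + (4539,596)
step 13: (19603, 2574)  from 1·(12071,1585) + (7532,989)
fundamental: x₁=19603, y₁=2574  (since 384277609 − 58·6625476 = 1)

19603 2574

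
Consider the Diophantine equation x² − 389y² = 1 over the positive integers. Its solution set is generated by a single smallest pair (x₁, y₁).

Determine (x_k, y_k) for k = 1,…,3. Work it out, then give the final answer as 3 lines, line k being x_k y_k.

√389 → a₀=19, period (1,2,1,1,1,1,2,1,38); ℓ=9 odd so k=17
a_0=19:  p_0=19·1+0=19,  q_0=19·0+1=1
a_1=1:  p_1=1·19+1=20,  q_1=1·1+0=1
…
a_4=1:  p_4=1·79+59=138,  q_4=1·4+3=7
…
a_7=2:  p_7=2·355+217=927,  q_7=2·18+11=47
a_8=1:  p_8=1·927+355=1282,  q_8=1·47+18=65
a_9=38:  p_9=38·1282+927=49643,  q_9=38·65+47=2517
a_10=1:  p_10=1·49643+1282=50925,  q_10=1·2517+65=2582
…
a_13=1:  p_13=1·202418+151493=353911,  q_13=1·10263+7681=17944
a_14=1:  p_14=1·353911+202418=556329,  q_14=1·17944+10263=28207
…
a_16=2:  p_16=2·910240+556329=2376809,  q_16=2·46151+28207=120509
a_17=1:  p_17=1·2376809+910240=3287049,  q_17=1·120509+46151=166660
fundamental: x₁=3287049, y₁=166660  (since 10804691128401 − 389·27775555600 = 1)
(3287049+166660√389)^2 = 21609382256801 + 1095639172680√389
(3287049+166660√389)^3 = 142062196675667653449 + 7202839293837075980√389

3287049 166660
21609382256801 1095639172680
142062196675667653449 7202839293837075980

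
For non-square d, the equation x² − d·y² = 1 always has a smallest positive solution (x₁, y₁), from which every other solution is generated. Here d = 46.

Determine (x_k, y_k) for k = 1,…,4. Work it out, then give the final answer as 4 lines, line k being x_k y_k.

24335 3588
1184384449 174627960
57643991108495 8499142809612
2805533046066067201 413653280369188080

[6; 1,3,1,1,2,6,2,1,1,3,1,12] for √46; ℓ=12 ⇒ convergent index 11
i=0: a=6 ⇒ p=6, q=1
…
i=3: a=1 ⇒ p=34, q=5
…
i=5: a=2 ⇒ p=156, q=23
i=6: a=6 ⇒ p=997, q=147
i=7: a=2 ⇒ p=2150, q=317
…
i=10: a=3 ⇒ p=19038, q=2807
i=11: a=1 ⇒ p=24335, q=3588
→ (24335, 3588).  Check: 24335²=592192225, 46·3588²=592192224, difference 1.
(x_2, y_2) = (24335·24335 + 46·3588·3588, 24335·3588 + 3588·24335) = (1184384449, 174627960)
(x_3, y_3) = (24335·1184384449 + 46·3588·174627960, 24335·174627960 + 3588·1184384449) = (57643991108495, 8499142809612)
(x_4, y_4) = (24335·57643991108495 + 46·3588·8499142809612, 24335·8499142809612 + 3588·57643991108495) = (2805533046066067201, 413653280369188080)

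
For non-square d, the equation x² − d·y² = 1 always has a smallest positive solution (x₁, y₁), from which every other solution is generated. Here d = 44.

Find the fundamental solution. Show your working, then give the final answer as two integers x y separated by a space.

199 30

[6; 1,1,1,2,1,1,1,12] for √44; ℓ=8 ⇒ convergent index 7
i=0: a=6 ⇒ p=6, q=1
i=1: a=1 ⇒ p=7, q=1
i=2: a=1 ⇒ p=13, q=2
i=3: a=1 ⇒ p=20, q=3
i=4: a=2 ⇒ p=53, q=8
i=5: a=1 ⇒ p=73, q=11
i=6: a=1 ⇒ p=126, q=19
i=7: a=1 ⇒ p=199, q=30
fundamental: x₁=199, y₁=30  (since 39601 − 44·900 = 1)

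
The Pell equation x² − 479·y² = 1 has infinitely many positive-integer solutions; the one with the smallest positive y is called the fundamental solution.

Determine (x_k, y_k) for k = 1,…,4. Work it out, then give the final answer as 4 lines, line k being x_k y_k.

2989440 136591
17873503027199 816661198080
106863529779256567680 4882719303976413809
638924220926583633867571201 29193192792157684333155840

√479 = [21; 1,7,1,3,2,21,2,3,1,7,1,42, …], period ℓ=12 (even) → k=11
i=0: a=21 ⇒ p=21, q=1
i=1: a=1 ⇒ p=22, q=1
i=2: a=7 ⇒ p=175, q=8
i=3: a=1 ⇒ p=197, q=9
i=4: a=3 ⇒ p=766, q=35
…
i=6: a=21 ⇒ p=37075, q=1694
…
i=8: a=3 ⇒ p=264712, q=12095
…
i=10: a=7 ⇒ p=2648849, q=121029
i=11: a=1 ⇒ p=2989440, q=136591
(x₁, y₁) = (2989440, 136591);  2989440² − 479·136591² = 1 ✓
(2989440+136591√479)^2 = 17873503027199 + 816661198080√479
(2989440+136591√479)^3 = 106863529779256567680 + 4882719303976413809√479
(2989440+136591√479)^4 = 638924220926583633867571201 + 29193192792157684333155840√479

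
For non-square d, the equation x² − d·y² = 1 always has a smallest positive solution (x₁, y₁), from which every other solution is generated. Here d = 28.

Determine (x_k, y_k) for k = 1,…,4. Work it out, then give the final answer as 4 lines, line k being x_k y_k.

127 24
32257 6096
8193151 1548360
2081028097 393277344

√28 → a₀=5, period (3,2,3,10); ℓ=4 even so k=3
k=0  a_k=5  p_k/q_k = 5/1
…
k=2  a_k=2  p_k/q_k = 37/7
k=3  a_k=3  p_k/q_k = 127/24
(x₁, y₁) = (127, 24);  127² − 28·24² = 1 ✓
(x_2, y_2) = (127·127 + 28·24·24, 127·24 + 24·127) = (32257, 6096)
(x_3, y_3) = (127·32257 + 28·24·6096, 127·6096 + 24·32257) = (8193151, 1548360)
(x_4, y_4) = (127·8193151 + 28·24·1548360, 127·1548360 + 24·8193151) = (2081028097, 393277344)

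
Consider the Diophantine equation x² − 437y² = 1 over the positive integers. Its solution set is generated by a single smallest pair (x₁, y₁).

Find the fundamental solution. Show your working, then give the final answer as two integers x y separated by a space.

4599 220

[20; 1,9,2,9,1,40] for √437; ℓ=6 ⇒ convergent index 5
a_0=20:  p_0=20·1+0=20,  q_0=20·0+1=1
a_1=1:  p_1=1·20+1=21,  q_1=1·1+0=1
…
a_3=2:  p_3=2·209+21=439,  q_3=2·10+1=21
a_4=9:  p_4=9·439+209=4160,  q_4=9·21+10=199
a_5=1:  p_5=1·4160+439=4599,  q_5=1·199+21=220
→ (4599, 220).  Check: 4599²=21150801, 437·220²=21150800, difference 1.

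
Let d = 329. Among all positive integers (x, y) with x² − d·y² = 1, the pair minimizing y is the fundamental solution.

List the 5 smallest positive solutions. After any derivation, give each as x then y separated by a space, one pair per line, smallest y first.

√329 → a₀=18, period (7,4,2,1,1,4,1,1,2,4,7,36); ℓ=12 even so k=11
i=0: a=18 ⇒ p=18, q=1
i=1: a=7 ⇒ p=127, q=7
i=2: a=4 ⇒ p=526, q=29
i=3: a=2 ⇒ p=1179, q=65
i=4: a=1 ⇒ p=1705, q=94
i=5: a=1 ⇒ p=2884, q=159
…
i=7: a=1 ⇒ p=16125, q=889
i=8: a=1 ⇒ p=29366, q=1619
i=9: a=2 ⇒ p=74857, q=4127
i=10: a=4 ⇒ p=328794, q=18127
i=11: a=7 ⇒ p=2376415, q=131016
(x₁, y₁) = (2376415, 131016);  2376415² − 329·131016² = 1 ✓
n=2: (2376415,131016)∘(2376415,131016) = (2376415·2376415+329·131016·131016, 2376415·131016+131016·2376415) = (11294696504449,622696775280)
n=3: (11294696504449,622696775280)∘(2376415,131016) = (2376415·11294696504449+329·131016·622696775280, 2376415·622696775280+131016·11294696504449) = (53681772387237964255,2959571914453911384)
n=4: (53681772387237964255,2959571914453911384)∘(2376415,131016) = (2376415·53681772387237964255+329·131016·2959571914453911384, 2376415·2959571914453911384+131016·53681772387237964255) = (255140338255224918953587201,14066342182173360946441440)
n=5: (255140338255224918953587201,14066342182173360946441440)∘(2376415,131016) = (2376415·255140338255224918953587201+329·131016·14066342182173360946441440, 2376415·14066342182173360946441440+131016·255140338255224918953587201) = (1212638653869526969777790618564575,66854933113696055535160815363816)

2376415 131016
11294696504449 622696775280
53681772387237964255 2959571914453911384
255140338255224918953587201 14066342182173360946441440
1212638653869526969777790618564575 66854933113696055535160815363816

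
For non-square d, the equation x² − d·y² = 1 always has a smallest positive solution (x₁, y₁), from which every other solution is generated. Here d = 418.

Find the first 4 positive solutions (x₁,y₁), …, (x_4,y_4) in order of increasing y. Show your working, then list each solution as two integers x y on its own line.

33857 1656
2292592897 112134384
155240635393601 7593067676520
10511964382749705217 514156984535740896

√418 → a₀=20, period (2,4,20,4,2,40); ℓ=6 even so k=5
a_0=20:  p_0=20·1+0=20,  q_0=20·0+1=1
…
a_4=4:  p_4=4·3721+184=15068,  q_4=4·182+9=737
a_5=2:  p_5=2·15068+3721=33857,  q_5=2·737+182=1656
(x₁, y₁) = (33857, 1656);  33857² − 418·1656² = 1 ✓
(x_2, y_2) = (33857·33857 + 418·1656·1656, 33857·1656 + 1656·33857) = (2292592897, 112134384)
(x_3, y_3) = (33857·2292592897 + 418·1656·112134384, 33857·112134384 + 1656·2292592897) = (155240635393601, 7593067676520)
(x_4, y_4) = (33857·155240635393601 + 418·1656·7593067676520, 33857·7593067676520 + 1656·155240635393601) = (10511964382749705217, 514156984535740896)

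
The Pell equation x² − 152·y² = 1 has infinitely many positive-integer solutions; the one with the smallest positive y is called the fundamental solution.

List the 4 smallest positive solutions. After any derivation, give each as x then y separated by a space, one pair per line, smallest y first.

d=152: √d = [12; 3,24] (ℓ=2, even), read p_1/q_1
i=0: a=12 ⇒ p=12, q=1
i=1: a=3 ⇒ p=37, q=3
→ (37, 3).  Check: 37²=1369, 152·3²=1368, difference 1.
n=2: (37,3)∘(37,3) = (37·37+152·3·3, 37·3+3·37) = (2737,222)
n=3: (2737,222)∘(37,3) = (37·2737+152·3·222, 37·222+3·2737) = (202501,16425)
n=4: (202501,16425)∘(37,3) = (37·202501+152·3·16425, 37·16425+3·202501) = (14982337,1215228)

37 3
2737 222
202501 16425
14982337 1215228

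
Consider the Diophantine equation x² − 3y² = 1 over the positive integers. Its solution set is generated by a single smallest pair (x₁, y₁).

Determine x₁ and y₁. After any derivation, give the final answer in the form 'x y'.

2 1

d=3: √d = [1; 1,2] (ℓ=2, even), read p_1/q_1
i=0: a=1 ⇒ p=1, q=1
i=1: a=1 ⇒ p=2, q=1
fundamental: x₁=2, y₁=1  (since 4 − 3·1 = 1)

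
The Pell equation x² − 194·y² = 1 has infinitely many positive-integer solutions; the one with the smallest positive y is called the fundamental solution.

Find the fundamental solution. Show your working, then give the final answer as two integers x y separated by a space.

195 14

d=194: √d = [13; 1,12,1,26] (ℓ=4, even), read p_3/q_3
step 0: (13, 1)  from 13·(1,0) + (0,1)
…
step 2: (181, 13)  from 12·(14,1) + (13,1)
step 3: (195, 14)  from 1·(181,13) + (14,1)
(x₁, y₁) = (195, 14);  195² − 194·14² = 1 ✓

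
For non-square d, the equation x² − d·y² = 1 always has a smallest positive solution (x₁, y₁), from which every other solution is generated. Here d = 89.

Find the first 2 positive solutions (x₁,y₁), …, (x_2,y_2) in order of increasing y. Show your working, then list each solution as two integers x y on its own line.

500001 53000
500002000001 53000106000

[9; 2,3,3,2,18] for √89; ℓ=5 ⇒ convergent index 9
k=0  a_k=9  p_k/q_k = 9/1
k=1  a_k=2  p_k/q_k = 19/2
…
k=3  a_k=3  p_k/q_k = 217/23
k=4  a_k=2  p_k/q_k = 500/53
k=5  a_k=18  p_k/q_k = 9217/977
k=6  a_k=2  p_k/q_k = 18934/2007
k=7  a_k=3  p_k/q_k = 66019/6998
k=8  a_k=3  p_k/q_k = 216991/23001
k=9  a_k=2  p_k/q_k = 500001/53000
→ (500001, 53000).  Check: 500001²=250001000001, 89·53000²=250001000000, difference 1.
(500001+53000√89)^2 = 500002000001 + 53000106000√89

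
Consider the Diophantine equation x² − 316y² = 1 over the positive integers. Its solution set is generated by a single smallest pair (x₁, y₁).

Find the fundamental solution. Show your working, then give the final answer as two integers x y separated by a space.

12799 720

√316 → a₀=17, period (1,3,2,8,2,3,1,34); ℓ=8 even so k=7
step 0: (17, 1)  from 17·(1,0) + (0,1)
step 1: (18, 1)  from 1·(17,1) + (1,0)
step 2: (71, 4)  from 3·(18,1) + (17,1)
…
step 4: (1351, 76)  from 8·(160,9) + (71,4)
step 5: (2862, 161)  from 2·(1351,76) + (160,9)
step 6: (9937, 559)  from 3·(2862,161) + (1351,76)
step 7: (12799, 720)  from 1·(9937,559) + (2862,161)
fundamental: x₁=12799, y₁=720  (since 163814401 − 316·518400 = 1)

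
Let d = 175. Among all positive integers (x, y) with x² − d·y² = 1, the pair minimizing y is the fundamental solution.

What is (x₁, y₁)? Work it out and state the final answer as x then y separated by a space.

2024 153

√175 = [13; 4,2,1,2,4,26, …], period ℓ=6 (even) → k=5
k=0  a_k=13  p_k/q_k = 13/1
…
k=3  a_k=1  p_k/q_k = 172/13
k=4  a_k=2  p_k/q_k = 463/35
k=5  a_k=4  p_k/q_k = 2024/153
(x₁, y₁) = (2024, 153);  2024² − 175·153² = 1 ✓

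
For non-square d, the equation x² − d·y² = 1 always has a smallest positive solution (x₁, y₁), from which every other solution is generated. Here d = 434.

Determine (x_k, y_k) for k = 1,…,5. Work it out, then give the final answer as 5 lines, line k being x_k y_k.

125 6
31249 1500
7812125 374994
1953000001 93747000
488242188125 23436375006

√434 → a₀=20, period (1,4,1,40); ℓ=4 even so k=3
i=0: a=20 ⇒ p=20, q=1
…
i=2: a=4 ⇒ p=104, q=5
i=3: a=1 ⇒ p=125, q=6
(x₁, y₁) = (125, 6);  125² − 434·6² = 1 ✓
k=2:  x_2 = 125·125+434·6·6 = 31249,  y_2 = 125·6+6·125 = 1500
k=3:  x_3 = 125·31249+434·6·1500 = 7812125,  y_3 = 125·1500+6·31249 = 374994
k=4:  x_4 = 125·7812125+434·6·374994 = 1953000001,  y_4 = 125·374994+6·7812125 = 93747000
k=5:  x_5 = 125·1953000001+434·6·93747000 = 488242188125,  y_5 = 125·93747000+6·1953000001 = 23436375006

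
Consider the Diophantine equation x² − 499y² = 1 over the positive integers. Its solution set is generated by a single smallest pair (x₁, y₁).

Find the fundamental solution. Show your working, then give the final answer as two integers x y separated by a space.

4490 201

√499 = [22; 2,1,21,1,2,44, …], period ℓ=6 (even) → k=5
k=0  a_k=22  p_k/q_k = 22/1
k=1  a_k=2  p_k/q_k = 45/2
…
k=3  a_k=21  p_k/q_k = 1452/65
k=4  a_k=1  p_k/q_k = 1519/68
k=5  a_k=2  p_k/q_k = 4490/201
fundamental: x₁=4490, y₁=201  (since 20160100 − 499·40401 = 1)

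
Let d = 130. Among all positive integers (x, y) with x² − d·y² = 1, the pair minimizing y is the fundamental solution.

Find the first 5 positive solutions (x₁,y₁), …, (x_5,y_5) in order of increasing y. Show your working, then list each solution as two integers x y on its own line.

6499 570
84474001 7408860
1097993058499 96300361710
14271713689896001 1251712094097720
185503733443275162499 16269753702781802850

√130 = [11; 2,2,22, …], period ℓ=3 (odd) → k=5
k=0  a_k=11  p_k/q_k = 11/1
…
k=3  a_k=22  p_k/q_k = 1277/112
k=4  a_k=2  p_k/q_k = 2611/229
k=5  a_k=2  p_k/q_k = 6499/570
fundamental: x₁=6499, y₁=570  (since 42237001 − 130·324900 = 1)
n=2: (6499,570)∘(6499,570) = (6499·6499+130·570·570, 6499·570+570·6499) = (84474001,7408860)
n=3: (84474001,7408860)∘(6499,570) = (6499·84474001+130·570·7408860, 6499·7408860+570·84474001) = (1097993058499,96300361710)
n=4: (1097993058499,96300361710)∘(6499,570) = (6499·1097993058499+130·570·96300361710, 6499·96300361710+570·1097993058499) = (14271713689896001,1251712094097720)
n=5: (14271713689896001,1251712094097720)∘(6499,570) = (6499·14271713689896001+130·570·1251712094097720, 6499·1251712094097720+570·14271713689896001) = (185503733443275162499,16269753702781802850)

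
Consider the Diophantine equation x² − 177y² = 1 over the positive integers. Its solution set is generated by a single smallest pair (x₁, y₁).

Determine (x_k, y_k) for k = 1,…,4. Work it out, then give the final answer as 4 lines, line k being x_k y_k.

[13; 3,3,2,8,2,3,3,26] for √177; ℓ=8 ⇒ convergent index 7
a_0=13:  p_0=13·1+0=13,  q_0=13·0+1=1
a_1=3:  p_1=3·13+1=40,  q_1=3·1+0=3
a_2=3:  p_2=3·40+13=133,  q_2=3·3+1=10
a_3=2:  p_3=2·133+40=306,  q_3=2·10+3=23
…
a_6=3:  p_6=3·5468+2581=18985,  q_6=3·411+194=1427
a_7=3:  p_7=3·18985+5468=62423,  q_7=3·1427+411=4692
fundamental: x₁=62423, y₁=4692  (since 3896630929 − 177·22014864 = 1)
(x_2, y_2) = (62423·62423 + 177·4692·4692, 62423·4692 + 4692·62423) = (7793261857, 585777432)
(x_3, y_3) = (62423·7793261857 + 177·4692·585777432, 62423·585777432 + 4692·7793261857) = (972957569736599, 73131969270780)
(x_4, y_4) = (62423·972957569736599 + 177·4692·73131969270780, 62423·73131969270780 + 4692·972957569736599) = (121469860743542176897, 9130233834994022448)

62423 4692
7793261857 585777432
972957569736599 73131969270780
121469860743542176897 9130233834994022448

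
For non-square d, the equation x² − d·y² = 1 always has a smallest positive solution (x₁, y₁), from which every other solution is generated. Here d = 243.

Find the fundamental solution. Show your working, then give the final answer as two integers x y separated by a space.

70226 4505

√243 = [15; 1,1,2,3,15,3,2,1,1,30, …], period ℓ=10 (even) → k=9
a_0=15:  p_0=15·1+0=15,  q_0=15·0+1=1
a_1=1:  p_1=1·15+1=16,  q_1=1·1+0=1
a_2=1:  p_2=1·16+15=31,  q_2=1·1+1=2
…
a_4=3:  p_4=3·78+31=265,  q_4=3·5+2=17
a_5=15:  p_5=15·265+78=4053,  q_5=15·17+5=260
…
a_7=2:  p_7=2·12424+4053=28901,  q_7=2·797+260=1854
a_8=1:  p_8=1·28901+12424=41325,  q_8=1·1854+797=2651
a_9=1:  p_9=1·41325+28901=70226,  q_9=1·2651+1854=4505
→ (70226, 4505).  Check: 70226²=4931691076, 243·4505²=4931691075, difference 1.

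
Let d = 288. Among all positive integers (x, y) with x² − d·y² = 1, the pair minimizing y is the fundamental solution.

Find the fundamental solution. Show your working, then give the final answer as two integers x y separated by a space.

17 1

d=288: √d = [16; 1,32] (ℓ=2, even), read p_1/q_1
a_0=16:  p_0=16·1+0=16,  q_0=16·0+1=1
a_1=1:  p_1=1·16+1=17,  q_1=1·1+0=1
fundamental: x₁=17, y₁=1  (since 289 − 288·1 = 1)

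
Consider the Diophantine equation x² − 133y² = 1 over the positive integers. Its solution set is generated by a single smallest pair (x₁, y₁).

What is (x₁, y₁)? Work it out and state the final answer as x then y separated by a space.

d=133: √d = [11; 1,1,7,5,1,…,1,1,22] (ℓ=16, even), read p_15/q_15
step 0: (11, 1)  from 11·(1,0) + (0,1)
…
step 3: (173, 15)  from 7·(23,2) + (12,1)
…
step 6: (1949, 169)  from 1·(1061,92) + (888,77)
step 7: (3010, 261)  from 1·(1949,169) + (1061,92)
…
step 10: (18948, 1643)  from 1·(10979,952) + (7969,691)
…
step 12: (168583, 14618)  from 5·(29927,2595) + (18948,1643)
step 13: (1210008, 104921)  from 7·(168583,14618) + (29927,2595)
step 14: (1378591, 119539)  from 1·(1210008,104921) + (168583,14618)
step 15: (2588599, 224460)  from 1·(1378591,119539) + (1210008,104921)
fundamental: x₁=2588599, y₁=224460  (since 6700844782801 − 133·50382291600 = 1)

2588599 224460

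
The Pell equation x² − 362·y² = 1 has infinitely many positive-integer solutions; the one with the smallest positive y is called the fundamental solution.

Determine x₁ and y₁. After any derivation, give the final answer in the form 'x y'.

723 38

√362 → a₀=19, period (38); ℓ=1 odd so k=1
a_0=19:  p_0=19·1+0=19,  q_0=19·0+1=1
a_1=38:  p_1=38·19+1=723,  q_1=38·1+0=38
→ (723, 38).  Check: 723²=522729, 362·38²=522728, difference 1.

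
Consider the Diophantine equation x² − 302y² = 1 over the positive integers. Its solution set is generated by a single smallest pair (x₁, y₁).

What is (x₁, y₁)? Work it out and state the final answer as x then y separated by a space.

4276623 246092

[17; 2,1,1,1,4,…,1,2,34] for √302; ℓ=16 ⇒ convergent index 15
k=0  a_k=17  p_k/q_k = 17/1
k=1  a_k=2  p_k/q_k = 35/2
k=2  a_k=1  p_k/q_k = 52/3
…
k=4  a_k=1  p_k/q_k = 139/8
k=5  a_k=4  p_k/q_k = 643/37
k=6  a_k=2  p_k/q_k = 1425/82
k=7  a_k=1  p_k/q_k = 2068/119
k=8  a_k=16  p_k/q_k = 34513/1986
k=9  a_k=1  p_k/q_k = 36581/2105
…
k=11  a_k=4  p_k/q_k = 467281/26889
k=12  a_k=1  p_k/q_k = 574956/33085
k=13  a_k=1  p_k/q_k = 1042237/59974
k=14  a_k=1  p_k/q_k = 1617193/93059
k=15  a_k=2  p_k/q_k = 4276623/246092
(x₁, y₁) = (4276623, 246092);  4276623² − 302·246092² = 1 ✓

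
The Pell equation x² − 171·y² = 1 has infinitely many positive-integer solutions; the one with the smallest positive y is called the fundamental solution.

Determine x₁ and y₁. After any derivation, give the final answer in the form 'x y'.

√171 = [13; 13,26, …], period ℓ=2 (even) → k=1
step 0: (13, 1)  from 13·(1,0) + (0,1)
step 1: (170, 13)  from 13·(13,1) + (1,0)
→ (170, 13).  Check: 170²=28900, 171·13²=28899, difference 1.

170 13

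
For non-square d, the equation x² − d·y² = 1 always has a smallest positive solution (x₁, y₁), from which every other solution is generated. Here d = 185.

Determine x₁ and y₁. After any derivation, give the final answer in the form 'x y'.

√185 = [13; 1,1,1,1,26, …], period ℓ=5 (odd) → k=9
step 0: (13, 1)  from 13·(1,0) + (0,1)
…
step 5: (1809, 133)  from 26·(68,5) + (41,3)
…
step 7: (3686, 271)  from 1·(1877,138) + (1809,133)
step 8: (5563, 409)  from 1·(3686,271) + (1877,138)
step 9: (9249, 680)  from 1·(5563,409) + (3686,271)
(x₁, y₁) = (9249, 680);  9249² − 185·680² = 1 ✓

9249 680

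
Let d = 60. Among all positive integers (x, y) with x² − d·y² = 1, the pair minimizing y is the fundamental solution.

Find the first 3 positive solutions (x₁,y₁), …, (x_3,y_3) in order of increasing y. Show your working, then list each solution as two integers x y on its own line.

31 4
1921 248
119071 15372

d=60: √d = [7; 1,2,1,14] (ℓ=4, even), read p_3/q_3
k=0  a_k=7  p_k/q_k = 7/1
k=1  a_k=1  p_k/q_k = 8/1
k=2  a_k=2  p_k/q_k = 23/3
k=3  a_k=1  p_k/q_k = 31/4
→ (31, 4).  Check: 31²=961, 60·4²=960, difference 1.
k=2:  x_2 = 31·31+60·4·4 = 1921,  y_2 = 31·4+4·31 = 248
k=3:  x_3 = 31·1921+60·4·248 = 119071,  y_3 = 31·248+4·1921 = 15372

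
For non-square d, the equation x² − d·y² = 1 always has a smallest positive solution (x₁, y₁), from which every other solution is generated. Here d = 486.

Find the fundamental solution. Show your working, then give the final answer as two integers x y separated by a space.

485 22

[22; 22,44] for √486; ℓ=2 ⇒ convergent index 1
step 0: (22, 1)  from 22·(1,0) + (0,1)
step 1: (485, 22)  from 22·(22,1) + (1,0)
→ (485, 22).  Check: 485²=235225, 486·22²=235224, difference 1.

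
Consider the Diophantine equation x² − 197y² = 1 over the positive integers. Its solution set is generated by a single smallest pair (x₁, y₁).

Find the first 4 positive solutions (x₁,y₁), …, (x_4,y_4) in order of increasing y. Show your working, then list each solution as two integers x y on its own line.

√197 = [14; 28, …], period ℓ=1 (odd) → k=1
i=0: a=14 ⇒ p=14, q=1
i=1: a=28 ⇒ p=393, q=28
fundamental: x₁=393, y₁=28  (since 154449 − 197·784 = 1)
k=2:  x_2 = 393·393+197·28·28 = 308897,  y_2 = 393·28+28·393 = 22008
k=3:  x_3 = 393·308897+197·28·22008 = 242792649,  y_3 = 393·22008+28·308897 = 17298260
k=4:  x_4 = 393·242792649+197·28·17298260 = 190834713217,  y_4 = 393·17298260+28·242792649 = 13596410352

393 28
308897 22008
242792649 17298260
190834713217 13596410352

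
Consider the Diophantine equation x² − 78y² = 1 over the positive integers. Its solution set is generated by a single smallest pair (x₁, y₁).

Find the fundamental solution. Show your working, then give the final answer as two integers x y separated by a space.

53 6

[8; 1,4,1,16] for √78; ℓ=4 ⇒ convergent index 3
k=0  a_k=8  p_k/q_k = 8/1
k=1  a_k=1  p_k/q_k = 9/1
k=2  a_k=4  p_k/q_k = 44/5
k=3  a_k=1  p_k/q_k = 53/6
(x₁, y₁) = (53, 6);  53² − 78·6² = 1 ✓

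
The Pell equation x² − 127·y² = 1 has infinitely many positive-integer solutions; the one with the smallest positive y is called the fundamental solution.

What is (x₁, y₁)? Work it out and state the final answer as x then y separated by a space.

4730624 419775

[11; 3,1,2,2,7,11,7,2,2,1,3,22] for √127; ℓ=12 ⇒ convergent index 11
step 0: (11, 1)  from 11·(1,0) + (0,1)
step 1: (34, 3)  from 3·(11,1) + (1,0)
step 2: (45, 4)  from 1·(34,3) + (11,1)
…
step 5: (2175, 193)  from 7·(293,26) + (124,11)
step 6: (24218, 2149)  from 11·(2175,193) + (293,26)
step 7: (171701, 15236)  from 7·(24218,2149) + (2175,193)
step 8: (367620, 32621)  from 2·(171701,15236) + (24218,2149)
…
step 10: (1274561, 113099)  from 1·(906941,80478) + (367620,32621)
step 11: (4730624, 419775)  from 3·(1274561,113099) + (906941,80478)
fundamental: x₁=4730624, y₁=419775  (since 22378803429376 − 127·176211050625 = 1)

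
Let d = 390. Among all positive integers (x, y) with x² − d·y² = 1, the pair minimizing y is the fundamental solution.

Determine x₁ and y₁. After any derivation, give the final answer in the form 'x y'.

79 4

√390 → a₀=19, period (1,2,1,38); ℓ=4 even so k=3
k=0  a_k=19  p_k/q_k = 19/1
k=1  a_k=1  p_k/q_k = 20/1
k=2  a_k=2  p_k/q_k = 59/3
k=3  a_k=1  p_k/q_k = 79/4
(x₁, y₁) = (79, 4);  79² − 390·4² = 1 ✓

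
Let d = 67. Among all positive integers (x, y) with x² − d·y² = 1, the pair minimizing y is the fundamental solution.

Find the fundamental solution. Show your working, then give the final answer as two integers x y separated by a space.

48842 5967

[8; 5,2,1,1,7,1,1,2,5,16] for √67; ℓ=10 ⇒ convergent index 9
i=0: a=8 ⇒ p=8, q=1
…
i=2: a=2 ⇒ p=90, q=11
i=3: a=1 ⇒ p=131, q=16
i=4: a=1 ⇒ p=221, q=27
i=5: a=7 ⇒ p=1678, q=205
i=6: a=1 ⇒ p=1899, q=232
i=7: a=1 ⇒ p=3577, q=437
i=8: a=2 ⇒ p=9053, q=1106
i=9: a=5 ⇒ p=48842, q=5967
→ (48842, 5967).  Check: 48842²=2385540964, 67·5967²=2385540963, difference 1.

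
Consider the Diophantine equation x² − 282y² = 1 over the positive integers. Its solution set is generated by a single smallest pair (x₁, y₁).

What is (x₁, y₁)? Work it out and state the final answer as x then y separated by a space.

2351 140

√282 = [16; 1,3,1,4,1,3,1,32, …], period ℓ=8 (even) → k=7
step 0: (16, 1)  from 16·(1,0) + (0,1)
…
step 3: (84, 5)  from 1·(67,4) + (17,1)
…
step 6: (1864, 111)  from 3·(487,29) + (403,24)
step 7: (2351, 140)  from 1·(1864,111) + (487,29)
fundamental: x₁=2351, y₁=140  (since 5527201 − 282·19600 = 1)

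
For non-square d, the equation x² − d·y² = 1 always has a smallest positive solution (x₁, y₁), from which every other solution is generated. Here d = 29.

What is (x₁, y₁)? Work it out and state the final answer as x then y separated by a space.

9801 1820

d=29: √d = [5; 2,1,1,2,10] (ℓ=5, odd), read p_9/q_9
step 0: (5, 1)  from 5·(1,0) + (0,1)
step 1: (11, 2)  from 2·(5,1) + (1,0)
step 2: (16, 3)  from 1·(11,2) + (5,1)
step 3: (27, 5)  from 1·(16,3) + (11,2)
step 4: (70, 13)  from 2·(27,5) + (16,3)
step 5: (727, 135)  from 10·(70,13) + (27,5)
step 6: (1524, 283)  from 2·(727,135) + (70,13)
…
step 8: (3775, 701)  from 1·(2251,418) + (1524,283)
step 9: (9801, 1820)  from 2·(3775,701) + (2251,418)
(x₁, y₁) = (9801, 1820);  9801² − 29·1820² = 1 ✓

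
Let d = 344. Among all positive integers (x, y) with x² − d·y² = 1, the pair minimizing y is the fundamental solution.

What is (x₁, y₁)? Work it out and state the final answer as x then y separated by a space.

[18; 1,1,4,1,3,1,4,1,1,36] for √344; ℓ=10 ⇒ convergent index 9
i=0: a=18 ⇒ p=18, q=1
…
i=2: a=1 ⇒ p=37, q=2
…
i=8: a=1 ⇒ p=5694, q=307
i=9: a=1 ⇒ p=10405, q=561
→ (10405, 561).  Check: 10405²=108264025, 344·561²=108264024, difference 1.

10405 561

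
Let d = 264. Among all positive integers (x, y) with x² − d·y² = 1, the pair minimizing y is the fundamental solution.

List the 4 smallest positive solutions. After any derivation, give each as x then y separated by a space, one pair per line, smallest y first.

√264 = [16; 4,32, …], period ℓ=2 (even) → k=1
a_0=16:  p_0=16·1+0=16,  q_0=16·0+1=1
a_1=4:  p_1=4·16+1=65,  q_1=4·1+0=4
→ (65, 4).  Check: 65²=4225, 264·4²=4224, difference 1.
(65+4√264)^2 = 8449 + 520√264
(65+4√264)^3 = 1098305 + 67596√264
(65+4√264)^4 = 142771201 + 8786960√264

65 4
8449 520
1098305 67596
142771201 8786960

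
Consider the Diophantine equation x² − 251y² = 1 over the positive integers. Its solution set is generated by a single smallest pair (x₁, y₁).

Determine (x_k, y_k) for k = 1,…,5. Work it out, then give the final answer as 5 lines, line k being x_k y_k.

√251 = [15; 1,5,2,1,2,…,5,1,30, …], period ℓ=14 (even) → k=13
step 0: (15, 1)  from 15·(1,0) + (0,1)
…
step 4: (301, 19)  from 1·(206,13) + (95,6)
…
step 6: (1917, 121)  from 2·(808,51) + (301,19)
…
step 8: (61043, 3853)  from 2·(29563,1866) + (1917,121)
step 9: (151649, 9572)  from 2·(61043,3853) + (29563,1866)
…
step 11: (577033, 36422)  from 2·(212692,13425) + (151649,9572)
step 12: (3097857, 195535)  from 5·(577033,36422) + (212692,13425)
step 13: (3674890, 231957)  from 1·(3097857,195535) + (577033,36422)
→ (3674890, 231957).  Check: 3674890²=13504816512100, 251·231957²=13504816512099, difference 1.
k=2:  x_2 = 3674890·3674890+251·231957·231957 = 27009633024199,  y_2 = 3674890·231957+231957·3674890 = 1704832919460
k=3:  x_3 = 3674890·27009633024199+251·231957·1704832919460 = 198514860608593651330,  y_3 = 3674890·1704832919460+231957·27009633024199 = 12530146894788486843
k=4:  x_4 = 3674890·198514860608593651330+251·231957·12530146894788486843 = 1459040552203802437039183201,  y_4 = 3674890·12530146894788486843+231957·198514860608593651330 = 92093823044376819996025080
k=5:  x_5 = 3674890·1459040552203802437039183201+251·231957·92093823044376819996025080 = 10723627069776264560841239313394450,  y_5 = 3674890·92093823044376819996025080+231957·1459040552203802437039183201 = 676869338735087333923490423995557

3674890 231957
27009633024199 1704832919460
198514860608593651330 12530146894788486843
1459040552203802437039183201 92093823044376819996025080
10723627069776264560841239313394450 676869338735087333923490423995557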